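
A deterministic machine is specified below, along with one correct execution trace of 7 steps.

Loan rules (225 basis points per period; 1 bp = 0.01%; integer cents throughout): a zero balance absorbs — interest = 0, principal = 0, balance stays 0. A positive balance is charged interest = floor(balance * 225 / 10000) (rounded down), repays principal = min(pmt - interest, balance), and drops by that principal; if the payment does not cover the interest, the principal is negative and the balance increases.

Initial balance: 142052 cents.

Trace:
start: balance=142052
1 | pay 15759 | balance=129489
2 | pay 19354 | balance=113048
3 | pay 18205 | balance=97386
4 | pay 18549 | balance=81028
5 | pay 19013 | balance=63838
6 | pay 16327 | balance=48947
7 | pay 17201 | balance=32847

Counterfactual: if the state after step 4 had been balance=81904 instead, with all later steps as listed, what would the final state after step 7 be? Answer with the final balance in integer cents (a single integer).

33782

state after step 4 := balance=81904
5 | pay 19013 | balance=64733
6 | pay 16327 | balance=49862
7 | pay 17201 | balance=33782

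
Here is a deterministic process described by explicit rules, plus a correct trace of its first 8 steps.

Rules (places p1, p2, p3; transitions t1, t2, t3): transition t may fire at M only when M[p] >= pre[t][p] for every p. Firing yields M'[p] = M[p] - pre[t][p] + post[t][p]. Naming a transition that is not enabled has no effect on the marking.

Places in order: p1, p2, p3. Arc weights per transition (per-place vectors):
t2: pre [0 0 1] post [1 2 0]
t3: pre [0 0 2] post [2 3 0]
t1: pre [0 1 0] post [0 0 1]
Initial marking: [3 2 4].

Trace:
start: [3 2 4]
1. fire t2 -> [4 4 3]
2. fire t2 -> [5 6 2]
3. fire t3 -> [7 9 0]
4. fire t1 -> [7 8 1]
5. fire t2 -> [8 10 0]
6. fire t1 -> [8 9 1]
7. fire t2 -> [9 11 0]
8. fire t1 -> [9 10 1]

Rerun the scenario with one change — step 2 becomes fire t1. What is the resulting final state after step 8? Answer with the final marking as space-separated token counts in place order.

8 7 3

(re-executing from step 2 with the substitution; state before step 2: [4 4 3])
2. fire t1 -> [4 3 4]
3. fire t3 -> [6 6 2]
4. fire t1 -> [6 5 3]
5. fire t2 -> [7 7 2]
6. fire t1 -> [7 6 3]
7. fire t2 -> [8 8 2]
8. fire t1 -> [8 7 3]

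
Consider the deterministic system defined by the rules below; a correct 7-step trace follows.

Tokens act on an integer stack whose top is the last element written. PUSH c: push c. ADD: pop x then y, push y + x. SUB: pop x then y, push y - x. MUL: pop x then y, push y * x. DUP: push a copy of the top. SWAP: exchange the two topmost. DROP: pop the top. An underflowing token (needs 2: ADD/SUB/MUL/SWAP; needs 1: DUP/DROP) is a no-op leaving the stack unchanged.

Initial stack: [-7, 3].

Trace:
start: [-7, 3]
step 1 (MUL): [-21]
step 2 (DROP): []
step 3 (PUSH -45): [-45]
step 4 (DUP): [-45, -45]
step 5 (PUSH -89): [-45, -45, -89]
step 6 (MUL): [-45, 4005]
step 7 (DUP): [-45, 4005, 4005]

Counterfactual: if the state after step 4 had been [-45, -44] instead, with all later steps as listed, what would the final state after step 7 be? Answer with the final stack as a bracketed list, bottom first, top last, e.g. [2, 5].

[-45, 3916, 3916]

state after step 4 := [-45, -44]
step 5 (PUSH -89): [-45, -44, -89]
step 6 (MUL): [-45, 3916]
step 7 (DUP): [-45, 3916, 3916]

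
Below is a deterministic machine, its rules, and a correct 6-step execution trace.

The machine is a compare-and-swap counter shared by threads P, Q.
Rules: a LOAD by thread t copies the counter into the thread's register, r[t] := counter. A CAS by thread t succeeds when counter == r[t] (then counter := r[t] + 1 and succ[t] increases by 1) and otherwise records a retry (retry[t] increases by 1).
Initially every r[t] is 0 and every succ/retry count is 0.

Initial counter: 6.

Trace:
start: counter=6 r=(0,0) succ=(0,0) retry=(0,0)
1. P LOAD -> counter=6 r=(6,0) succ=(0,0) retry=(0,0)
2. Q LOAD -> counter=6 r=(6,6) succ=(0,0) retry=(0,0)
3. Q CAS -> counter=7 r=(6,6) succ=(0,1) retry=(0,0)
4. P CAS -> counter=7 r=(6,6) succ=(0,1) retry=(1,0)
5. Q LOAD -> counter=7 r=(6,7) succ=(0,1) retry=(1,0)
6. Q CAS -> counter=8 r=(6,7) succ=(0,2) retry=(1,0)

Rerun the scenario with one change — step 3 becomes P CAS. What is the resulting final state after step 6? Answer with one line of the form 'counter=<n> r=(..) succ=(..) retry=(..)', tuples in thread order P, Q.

(re-executing from step 3 with the substitution; state before step 3: counter=6 r=(6,6) succ=(0,0) retry=(0,0))
3. P CAS -> counter=7 r=(6,6) succ=(1,0) retry=(0,0)
4. P CAS -> counter=7 r=(6,6) succ=(1,0) retry=(1,0)
5. Q LOAD -> counter=7 r=(6,7) succ=(1,0) retry=(1,0)
6. Q CAS -> counter=8 r=(6,7) succ=(1,1) retry=(1,0)

counter=8 r=(6,7) succ=(1,1) retry=(1,0)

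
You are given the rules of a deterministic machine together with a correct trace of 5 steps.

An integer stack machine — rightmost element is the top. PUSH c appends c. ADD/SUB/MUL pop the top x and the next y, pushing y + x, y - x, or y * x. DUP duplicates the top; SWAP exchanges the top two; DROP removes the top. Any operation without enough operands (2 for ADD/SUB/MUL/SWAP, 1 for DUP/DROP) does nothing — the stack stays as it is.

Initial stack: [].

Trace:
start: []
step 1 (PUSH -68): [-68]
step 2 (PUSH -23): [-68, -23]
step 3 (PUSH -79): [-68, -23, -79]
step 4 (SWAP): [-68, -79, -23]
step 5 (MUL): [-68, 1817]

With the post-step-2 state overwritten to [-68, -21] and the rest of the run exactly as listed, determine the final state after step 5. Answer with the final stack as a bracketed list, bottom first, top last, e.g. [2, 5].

state after step 2 := [-68, -21]
step 3 (PUSH -79): [-68, -21, -79]
step 4 (SWAP): [-68, -79, -21]
step 5 (MUL): [-68, 1659]

[-68, 1659]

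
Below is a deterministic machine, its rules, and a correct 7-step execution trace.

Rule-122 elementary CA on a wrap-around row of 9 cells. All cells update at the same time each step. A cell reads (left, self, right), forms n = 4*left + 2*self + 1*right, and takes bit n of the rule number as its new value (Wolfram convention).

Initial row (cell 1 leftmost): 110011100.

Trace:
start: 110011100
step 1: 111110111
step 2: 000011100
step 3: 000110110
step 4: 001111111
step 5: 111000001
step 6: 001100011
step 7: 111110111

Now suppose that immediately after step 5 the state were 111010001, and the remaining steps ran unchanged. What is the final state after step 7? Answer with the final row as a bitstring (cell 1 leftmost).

111110111

state after step 5 := 111010001
step 6: 001101011
step 7: 111110111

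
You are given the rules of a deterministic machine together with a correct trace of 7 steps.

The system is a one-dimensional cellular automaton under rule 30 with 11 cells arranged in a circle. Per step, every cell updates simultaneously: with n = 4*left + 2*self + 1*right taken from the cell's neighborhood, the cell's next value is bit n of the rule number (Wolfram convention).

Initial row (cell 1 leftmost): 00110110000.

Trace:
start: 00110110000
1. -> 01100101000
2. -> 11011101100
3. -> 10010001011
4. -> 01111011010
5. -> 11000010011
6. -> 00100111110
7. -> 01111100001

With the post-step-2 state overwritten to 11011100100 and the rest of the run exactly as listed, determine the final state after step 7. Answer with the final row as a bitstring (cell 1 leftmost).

state after step 2 := 11011100100
3. -> 10010011111
4. -> 01111110000
5. -> 11000001000
6. -> 10100011101
7. -> 00110110001

00110110001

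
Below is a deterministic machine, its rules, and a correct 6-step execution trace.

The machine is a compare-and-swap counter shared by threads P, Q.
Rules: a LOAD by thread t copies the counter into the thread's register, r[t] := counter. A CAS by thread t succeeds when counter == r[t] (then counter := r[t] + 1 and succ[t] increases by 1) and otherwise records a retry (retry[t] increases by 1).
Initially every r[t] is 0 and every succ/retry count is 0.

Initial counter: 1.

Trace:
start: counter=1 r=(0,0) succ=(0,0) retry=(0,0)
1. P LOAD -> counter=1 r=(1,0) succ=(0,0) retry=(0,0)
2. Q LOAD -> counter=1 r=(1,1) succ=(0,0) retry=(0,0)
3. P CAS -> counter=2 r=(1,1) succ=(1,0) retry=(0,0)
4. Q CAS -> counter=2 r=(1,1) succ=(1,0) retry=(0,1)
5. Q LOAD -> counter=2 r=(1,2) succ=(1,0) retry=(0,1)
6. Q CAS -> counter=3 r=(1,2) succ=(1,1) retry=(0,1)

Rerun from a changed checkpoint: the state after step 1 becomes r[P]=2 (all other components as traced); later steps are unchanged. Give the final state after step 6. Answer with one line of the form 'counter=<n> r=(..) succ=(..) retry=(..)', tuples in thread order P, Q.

state after step 1 := counter=1 r=(2,0) succ=(0,0) retry=(0,0)
2. Q LOAD -> counter=1 r=(2,1) succ=(0,0) retry=(0,0)
3. P CAS -> counter=1 r=(2,1) succ=(0,0) retry=(1,0)
4. Q CAS -> counter=2 r=(2,1) succ=(0,1) retry=(1,0)
5. Q LOAD -> counter=2 r=(2,2) succ=(0,1) retry=(1,0)
6. Q CAS -> counter=3 r=(2,2) succ=(0,2) retry=(1,0)

counter=3 r=(2,2) succ=(0,2) retry=(1,0)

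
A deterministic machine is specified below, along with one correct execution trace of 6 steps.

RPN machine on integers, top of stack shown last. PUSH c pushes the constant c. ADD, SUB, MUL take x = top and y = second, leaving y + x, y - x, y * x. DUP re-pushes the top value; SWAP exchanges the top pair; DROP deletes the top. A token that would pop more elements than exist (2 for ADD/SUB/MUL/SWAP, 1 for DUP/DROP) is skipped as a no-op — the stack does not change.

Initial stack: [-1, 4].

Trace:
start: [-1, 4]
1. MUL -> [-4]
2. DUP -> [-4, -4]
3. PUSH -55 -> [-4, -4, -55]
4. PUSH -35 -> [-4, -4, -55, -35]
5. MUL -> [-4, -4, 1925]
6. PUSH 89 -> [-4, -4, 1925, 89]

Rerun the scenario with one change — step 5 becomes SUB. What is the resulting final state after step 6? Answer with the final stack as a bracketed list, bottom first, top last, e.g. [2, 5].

[-4, -4, -20, 89]

(re-executing from step 5 with the substitution; state before step 5: [-4, -4, -55, -35])
5. SUB -> [-4, -4, -20]
6. PUSH 89 -> [-4, -4, -20, 89]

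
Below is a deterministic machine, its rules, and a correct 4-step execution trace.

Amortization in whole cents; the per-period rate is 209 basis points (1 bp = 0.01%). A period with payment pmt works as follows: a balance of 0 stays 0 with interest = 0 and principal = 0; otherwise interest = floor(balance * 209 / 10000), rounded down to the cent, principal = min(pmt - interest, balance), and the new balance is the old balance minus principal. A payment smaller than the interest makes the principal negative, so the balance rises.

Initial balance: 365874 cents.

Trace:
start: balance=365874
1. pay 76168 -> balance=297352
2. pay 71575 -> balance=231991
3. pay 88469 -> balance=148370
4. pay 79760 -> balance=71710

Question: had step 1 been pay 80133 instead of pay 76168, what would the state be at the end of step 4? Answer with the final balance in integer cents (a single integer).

(re-executing from step 1 with the substitution; state before step 1: balance=365874)
1. pay 80133 -> balance=293387
2. pay 71575 -> balance=227943
3. pay 88469 -> balance=144238
4. pay 79760 -> balance=67492

67492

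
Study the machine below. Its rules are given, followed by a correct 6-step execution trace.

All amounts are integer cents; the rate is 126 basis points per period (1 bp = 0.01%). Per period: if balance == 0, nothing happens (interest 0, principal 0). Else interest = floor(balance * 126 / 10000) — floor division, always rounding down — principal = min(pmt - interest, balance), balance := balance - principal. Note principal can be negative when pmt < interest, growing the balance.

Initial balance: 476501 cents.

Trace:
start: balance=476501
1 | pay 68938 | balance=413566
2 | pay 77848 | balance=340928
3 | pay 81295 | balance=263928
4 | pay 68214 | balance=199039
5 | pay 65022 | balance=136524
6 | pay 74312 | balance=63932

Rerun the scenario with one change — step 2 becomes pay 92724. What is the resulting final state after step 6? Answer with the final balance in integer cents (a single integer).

(re-executing from step 2 with the substitution; state before step 2: balance=413566)
2 | pay 92724 | balance=326052
3 | pay 81295 | balance=248865
4 | pay 68214 | balance=183786
5 | pay 65022 | balance=121079
6 | pay 74312 | balance=48292

48292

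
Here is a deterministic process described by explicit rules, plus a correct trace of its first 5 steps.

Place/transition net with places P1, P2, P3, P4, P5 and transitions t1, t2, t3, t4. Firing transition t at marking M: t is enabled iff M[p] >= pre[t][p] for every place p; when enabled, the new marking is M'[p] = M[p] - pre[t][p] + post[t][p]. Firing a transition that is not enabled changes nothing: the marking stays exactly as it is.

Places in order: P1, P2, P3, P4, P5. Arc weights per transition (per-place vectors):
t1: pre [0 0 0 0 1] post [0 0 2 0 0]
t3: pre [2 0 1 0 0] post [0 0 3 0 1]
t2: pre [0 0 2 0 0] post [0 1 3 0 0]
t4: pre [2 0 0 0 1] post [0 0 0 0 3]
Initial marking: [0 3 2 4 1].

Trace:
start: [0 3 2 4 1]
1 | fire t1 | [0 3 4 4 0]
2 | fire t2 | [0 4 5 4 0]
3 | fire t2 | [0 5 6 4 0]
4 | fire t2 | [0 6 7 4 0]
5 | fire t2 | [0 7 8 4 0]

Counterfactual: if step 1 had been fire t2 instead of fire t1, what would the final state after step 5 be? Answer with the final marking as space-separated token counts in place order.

(re-executing from step 1 with the substitution; state before step 1: [0 3 2 4 1])
1 | fire t2 | [0 4 3 4 1]
2 | fire t2 | [0 5 4 4 1]
3 | fire t2 | [0 6 5 4 1]
4 | fire t2 | [0 7 6 4 1]
5 | fire t2 | [0 8 7 4 1]

0 8 7 4 1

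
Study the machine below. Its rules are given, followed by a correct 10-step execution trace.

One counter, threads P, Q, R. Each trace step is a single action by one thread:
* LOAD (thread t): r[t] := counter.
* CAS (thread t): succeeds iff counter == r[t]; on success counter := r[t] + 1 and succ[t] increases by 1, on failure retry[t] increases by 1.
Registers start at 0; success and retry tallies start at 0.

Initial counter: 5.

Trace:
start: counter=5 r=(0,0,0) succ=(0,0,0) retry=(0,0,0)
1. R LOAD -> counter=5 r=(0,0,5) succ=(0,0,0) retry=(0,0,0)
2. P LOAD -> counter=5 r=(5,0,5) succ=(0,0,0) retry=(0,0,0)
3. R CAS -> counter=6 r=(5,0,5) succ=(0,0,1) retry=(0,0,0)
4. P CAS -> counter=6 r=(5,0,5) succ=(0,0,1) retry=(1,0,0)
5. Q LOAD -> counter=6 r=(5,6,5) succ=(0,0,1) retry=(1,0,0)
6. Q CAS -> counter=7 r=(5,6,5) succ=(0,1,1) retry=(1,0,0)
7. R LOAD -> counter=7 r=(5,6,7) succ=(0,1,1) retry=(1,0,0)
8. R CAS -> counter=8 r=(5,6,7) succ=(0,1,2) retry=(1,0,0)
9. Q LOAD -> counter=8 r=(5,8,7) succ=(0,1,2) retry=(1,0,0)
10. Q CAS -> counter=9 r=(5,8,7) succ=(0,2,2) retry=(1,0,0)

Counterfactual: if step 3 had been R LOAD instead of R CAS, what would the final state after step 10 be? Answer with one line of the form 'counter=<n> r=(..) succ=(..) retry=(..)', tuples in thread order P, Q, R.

(re-executing from step 3 with the substitution; state before step 3: counter=5 r=(5,0,5) succ=(0,0,0) retry=(0,0,0))
3. R LOAD -> counter=5 r=(5,0,5) succ=(0,0,0) retry=(0,0,0)
4. P CAS -> counter=6 r=(5,0,5) succ=(1,0,0) retry=(0,0,0)
5. Q LOAD -> counter=6 r=(5,6,5) succ=(1,0,0) retry=(0,0,0)
6. Q CAS -> counter=7 r=(5,6,5) succ=(1,1,0) retry=(0,0,0)
7. R LOAD -> counter=7 r=(5,6,7) succ=(1,1,0) retry=(0,0,0)
8. R CAS -> counter=8 r=(5,6,7) succ=(1,1,1) retry=(0,0,0)
9. Q LOAD -> counter=8 r=(5,8,7) succ=(1,1,1) retry=(0,0,0)
10. Q CAS -> counter=9 r=(5,8,7) succ=(1,2,1) retry=(0,0,0)

counter=9 r=(5,8,7) succ=(1,2,1) retry=(0,0,0)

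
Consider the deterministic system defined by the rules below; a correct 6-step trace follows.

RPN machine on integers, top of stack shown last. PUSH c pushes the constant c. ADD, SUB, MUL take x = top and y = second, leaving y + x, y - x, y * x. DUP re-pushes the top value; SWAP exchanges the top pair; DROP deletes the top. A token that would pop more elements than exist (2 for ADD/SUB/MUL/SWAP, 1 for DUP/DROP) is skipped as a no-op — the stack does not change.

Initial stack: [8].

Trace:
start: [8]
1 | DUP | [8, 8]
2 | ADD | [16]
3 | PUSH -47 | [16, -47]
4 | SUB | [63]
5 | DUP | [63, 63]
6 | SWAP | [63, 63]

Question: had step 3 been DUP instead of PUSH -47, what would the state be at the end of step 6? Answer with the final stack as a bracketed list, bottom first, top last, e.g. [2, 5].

[0, 0]

(re-executing from step 3 with the substitution; state before step 3: [16])
3 | DUP | [16, 16]
4 | SUB | [0]
5 | DUP | [0, 0]
6 | SWAP | [0, 0]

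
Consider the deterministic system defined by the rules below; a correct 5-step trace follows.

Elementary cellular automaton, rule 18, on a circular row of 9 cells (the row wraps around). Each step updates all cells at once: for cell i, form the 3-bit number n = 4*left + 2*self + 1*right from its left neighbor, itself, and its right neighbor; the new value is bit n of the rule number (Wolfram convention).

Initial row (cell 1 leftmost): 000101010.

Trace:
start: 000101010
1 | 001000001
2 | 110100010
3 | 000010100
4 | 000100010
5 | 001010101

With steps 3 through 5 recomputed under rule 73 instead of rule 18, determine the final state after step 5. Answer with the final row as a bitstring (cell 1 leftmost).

110001000

(re-executing steps 3..5 under rule 73; state before step 3: 110100010)
3 | 110001000
4 | 110100010
5 | 110001000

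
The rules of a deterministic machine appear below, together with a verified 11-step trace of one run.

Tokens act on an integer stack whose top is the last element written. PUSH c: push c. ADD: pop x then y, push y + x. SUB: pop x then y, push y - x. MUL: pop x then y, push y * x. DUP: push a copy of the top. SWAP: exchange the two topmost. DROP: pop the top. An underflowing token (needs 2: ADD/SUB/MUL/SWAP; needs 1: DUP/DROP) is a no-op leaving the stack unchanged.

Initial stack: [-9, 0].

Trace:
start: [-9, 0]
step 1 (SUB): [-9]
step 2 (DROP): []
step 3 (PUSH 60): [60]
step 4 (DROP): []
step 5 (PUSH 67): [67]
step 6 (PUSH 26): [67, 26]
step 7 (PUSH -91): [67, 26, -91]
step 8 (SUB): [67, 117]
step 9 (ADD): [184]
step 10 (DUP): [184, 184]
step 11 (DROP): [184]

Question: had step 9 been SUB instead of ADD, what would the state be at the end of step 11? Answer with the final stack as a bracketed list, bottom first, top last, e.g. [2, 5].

[-50]

(re-executing from step 9 with the substitution; state before step 9: [67, 117])
step 9 (SUB): [-50]
step 10 (DUP): [-50, -50]
step 11 (DROP): [-50]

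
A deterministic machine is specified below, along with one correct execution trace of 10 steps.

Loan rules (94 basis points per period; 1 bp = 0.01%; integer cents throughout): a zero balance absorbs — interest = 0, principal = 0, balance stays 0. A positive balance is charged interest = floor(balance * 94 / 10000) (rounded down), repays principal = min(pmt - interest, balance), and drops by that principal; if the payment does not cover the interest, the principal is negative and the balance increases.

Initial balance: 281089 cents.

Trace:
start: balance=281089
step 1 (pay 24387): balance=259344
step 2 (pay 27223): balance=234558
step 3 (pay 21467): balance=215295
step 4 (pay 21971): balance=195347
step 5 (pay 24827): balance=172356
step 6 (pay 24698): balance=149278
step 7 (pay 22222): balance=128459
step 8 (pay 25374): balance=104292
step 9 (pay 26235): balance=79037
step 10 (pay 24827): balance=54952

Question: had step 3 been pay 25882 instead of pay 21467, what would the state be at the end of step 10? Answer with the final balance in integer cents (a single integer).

50238

(re-executing from step 3 with the substitution; state before step 3: balance=234558)
step 3 (pay 25882): balance=210880
step 4 (pay 21971): balance=190891
step 5 (pay 24827): balance=167858
step 6 (pay 24698): balance=144737
step 7 (pay 22222): balance=123875
step 8 (pay 25374): balance=99665
step 9 (pay 26235): balance=74366
step 10 (pay 24827): balance=50238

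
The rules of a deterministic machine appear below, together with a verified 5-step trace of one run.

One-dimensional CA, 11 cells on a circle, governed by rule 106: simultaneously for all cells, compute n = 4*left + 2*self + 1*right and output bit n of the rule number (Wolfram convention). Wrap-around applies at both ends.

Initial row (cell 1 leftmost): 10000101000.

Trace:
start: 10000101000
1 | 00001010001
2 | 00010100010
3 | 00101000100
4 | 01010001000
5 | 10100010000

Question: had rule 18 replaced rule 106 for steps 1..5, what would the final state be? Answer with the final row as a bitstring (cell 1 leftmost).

00010010000

(re-executing steps 1..5 under rule 18; state before step 1: 10000101000)
1 | 01001000101
2 | 00110101000
3 | 01000000100
4 | 10100001010
5 | 00010010000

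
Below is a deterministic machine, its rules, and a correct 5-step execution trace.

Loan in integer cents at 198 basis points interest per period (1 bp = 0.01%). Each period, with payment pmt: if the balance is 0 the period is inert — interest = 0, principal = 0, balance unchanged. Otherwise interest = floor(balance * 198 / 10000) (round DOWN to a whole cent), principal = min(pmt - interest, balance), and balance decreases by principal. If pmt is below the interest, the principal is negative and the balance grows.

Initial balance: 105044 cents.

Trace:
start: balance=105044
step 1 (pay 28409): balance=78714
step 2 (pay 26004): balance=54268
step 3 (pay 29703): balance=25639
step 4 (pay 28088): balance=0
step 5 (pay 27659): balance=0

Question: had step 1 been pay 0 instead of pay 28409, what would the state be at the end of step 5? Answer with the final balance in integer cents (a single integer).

1088

(re-executing from step 1 with the substitution; state before step 1: balance=105044)
step 1 (pay 0): balance=107123
step 2 (pay 26004): balance=83240
step 3 (pay 29703): balance=55185
step 4 (pay 28088): balance=28189
step 5 (pay 27659): balance=1088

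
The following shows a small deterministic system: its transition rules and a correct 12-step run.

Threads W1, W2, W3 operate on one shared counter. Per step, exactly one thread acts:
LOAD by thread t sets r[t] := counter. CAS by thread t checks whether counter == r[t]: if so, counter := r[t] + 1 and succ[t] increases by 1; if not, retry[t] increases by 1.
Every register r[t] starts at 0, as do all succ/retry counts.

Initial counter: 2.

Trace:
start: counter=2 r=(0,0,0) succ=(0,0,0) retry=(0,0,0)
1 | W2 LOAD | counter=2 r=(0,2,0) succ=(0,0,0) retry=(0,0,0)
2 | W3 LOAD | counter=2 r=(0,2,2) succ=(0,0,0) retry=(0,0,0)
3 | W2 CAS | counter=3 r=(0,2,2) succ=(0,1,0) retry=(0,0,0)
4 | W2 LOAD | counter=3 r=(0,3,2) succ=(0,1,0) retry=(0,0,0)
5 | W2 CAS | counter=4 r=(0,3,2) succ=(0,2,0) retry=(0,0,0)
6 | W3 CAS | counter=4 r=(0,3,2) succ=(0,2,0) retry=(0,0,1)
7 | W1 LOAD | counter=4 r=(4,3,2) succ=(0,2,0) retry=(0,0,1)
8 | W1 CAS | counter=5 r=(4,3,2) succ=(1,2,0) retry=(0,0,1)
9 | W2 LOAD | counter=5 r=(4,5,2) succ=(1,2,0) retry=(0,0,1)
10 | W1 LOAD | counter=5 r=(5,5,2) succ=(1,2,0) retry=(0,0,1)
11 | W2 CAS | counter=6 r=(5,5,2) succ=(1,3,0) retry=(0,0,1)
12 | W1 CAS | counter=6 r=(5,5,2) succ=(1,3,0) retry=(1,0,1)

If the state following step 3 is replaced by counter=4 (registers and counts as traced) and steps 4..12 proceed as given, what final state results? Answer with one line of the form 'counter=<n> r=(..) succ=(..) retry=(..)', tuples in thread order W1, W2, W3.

state after step 3 := counter=4 r=(0,2,2) succ=(0,1,0) retry=(0,0,0)
4 | W2 LOAD | counter=4 r=(0,4,2) succ=(0,1,0) retry=(0,0,0)
5 | W2 CAS | counter=5 r=(0,4,2) succ=(0,2,0) retry=(0,0,0)
6 | W3 CAS | counter=5 r=(0,4,2) succ=(0,2,0) retry=(0,0,1)
7 | W1 LOAD | counter=5 r=(5,4,2) succ=(0,2,0) retry=(0,0,1)
8 | W1 CAS | counter=6 r=(5,4,2) succ=(1,2,0) retry=(0,0,1)
9 | W2 LOAD | counter=6 r=(5,6,2) succ=(1,2,0) retry=(0,0,1)
10 | W1 LOAD | counter=6 r=(6,6,2) succ=(1,2,0) retry=(0,0,1)
11 | W2 CAS | counter=7 r=(6,6,2) succ=(1,3,0) retry=(0,0,1)
12 | W1 CAS | counter=7 r=(6,6,2) succ=(1,3,0) retry=(1,0,1)

counter=7 r=(6,6,2) succ=(1,3,0) retry=(1,0,1)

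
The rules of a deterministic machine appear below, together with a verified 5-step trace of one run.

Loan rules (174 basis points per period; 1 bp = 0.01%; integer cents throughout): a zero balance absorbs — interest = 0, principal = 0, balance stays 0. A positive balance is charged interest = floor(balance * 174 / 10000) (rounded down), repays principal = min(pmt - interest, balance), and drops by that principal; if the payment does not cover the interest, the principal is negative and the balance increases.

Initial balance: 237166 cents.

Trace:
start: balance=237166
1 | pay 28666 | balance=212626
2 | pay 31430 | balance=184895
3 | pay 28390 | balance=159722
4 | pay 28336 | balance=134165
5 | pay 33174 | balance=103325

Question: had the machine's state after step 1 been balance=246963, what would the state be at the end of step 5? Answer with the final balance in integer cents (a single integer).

140115

state after step 1 := balance=246963
2 | pay 31430 | balance=219830
3 | pay 28390 | balance=195265
4 | pay 28336 | balance=170326
5 | pay 33174 | balance=140115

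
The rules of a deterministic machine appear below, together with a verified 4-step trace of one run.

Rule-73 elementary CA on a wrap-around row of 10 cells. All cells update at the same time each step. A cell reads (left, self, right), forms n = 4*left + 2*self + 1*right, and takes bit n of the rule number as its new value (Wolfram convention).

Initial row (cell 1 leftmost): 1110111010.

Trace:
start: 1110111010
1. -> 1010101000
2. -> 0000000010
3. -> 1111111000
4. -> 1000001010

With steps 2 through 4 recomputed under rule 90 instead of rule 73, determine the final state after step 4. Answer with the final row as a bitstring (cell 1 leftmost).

(re-executing steps 2..4 under rule 90; state before step 2: 1010101000)
2. -> 0000000101
3. -> 1000001000
4. -> 0100010101

0100010101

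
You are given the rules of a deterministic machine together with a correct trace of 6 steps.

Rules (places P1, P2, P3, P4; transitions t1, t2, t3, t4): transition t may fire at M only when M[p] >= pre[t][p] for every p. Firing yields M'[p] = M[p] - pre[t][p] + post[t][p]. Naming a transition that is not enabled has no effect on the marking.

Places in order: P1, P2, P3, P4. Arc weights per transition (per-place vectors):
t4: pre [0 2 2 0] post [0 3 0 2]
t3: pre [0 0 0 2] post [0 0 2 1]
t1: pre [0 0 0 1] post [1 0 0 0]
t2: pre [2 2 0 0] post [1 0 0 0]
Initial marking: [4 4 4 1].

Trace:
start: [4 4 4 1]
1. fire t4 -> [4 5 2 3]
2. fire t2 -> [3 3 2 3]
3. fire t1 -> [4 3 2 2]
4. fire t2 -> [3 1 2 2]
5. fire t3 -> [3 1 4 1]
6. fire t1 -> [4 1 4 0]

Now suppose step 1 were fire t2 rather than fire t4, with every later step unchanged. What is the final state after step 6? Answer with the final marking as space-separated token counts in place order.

(re-executing from step 1 with the substitution; state before step 1: [4 4 4 1])
1. fire t2 -> [3 2 4 1]
2. fire t2 -> [2 0 4 1]
3. fire t1 -> [3 0 4 0]
4. fire t2 -> [3 0 4 0]
5. fire t3 -> [3 0 4 0]
6. fire t1 -> [3 0 4 0]

3 0 4 0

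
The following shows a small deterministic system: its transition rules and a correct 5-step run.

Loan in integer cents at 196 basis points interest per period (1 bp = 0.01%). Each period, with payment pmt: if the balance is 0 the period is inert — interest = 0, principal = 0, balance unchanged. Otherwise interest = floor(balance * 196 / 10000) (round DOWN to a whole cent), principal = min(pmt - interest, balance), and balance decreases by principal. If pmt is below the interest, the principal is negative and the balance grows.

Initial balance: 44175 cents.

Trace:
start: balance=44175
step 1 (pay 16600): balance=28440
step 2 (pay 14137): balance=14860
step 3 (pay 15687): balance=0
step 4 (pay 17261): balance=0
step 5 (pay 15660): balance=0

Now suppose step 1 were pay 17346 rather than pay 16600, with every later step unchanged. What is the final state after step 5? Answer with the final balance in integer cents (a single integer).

(re-executing from step 1 with the substitution; state before step 1: balance=44175)
step 1 (pay 17346): balance=27694
step 2 (pay 14137): balance=14099
step 3 (pay 15687): balance=0
step 4 (pay 17261): balance=0
step 5 (pay 15660): balance=0

0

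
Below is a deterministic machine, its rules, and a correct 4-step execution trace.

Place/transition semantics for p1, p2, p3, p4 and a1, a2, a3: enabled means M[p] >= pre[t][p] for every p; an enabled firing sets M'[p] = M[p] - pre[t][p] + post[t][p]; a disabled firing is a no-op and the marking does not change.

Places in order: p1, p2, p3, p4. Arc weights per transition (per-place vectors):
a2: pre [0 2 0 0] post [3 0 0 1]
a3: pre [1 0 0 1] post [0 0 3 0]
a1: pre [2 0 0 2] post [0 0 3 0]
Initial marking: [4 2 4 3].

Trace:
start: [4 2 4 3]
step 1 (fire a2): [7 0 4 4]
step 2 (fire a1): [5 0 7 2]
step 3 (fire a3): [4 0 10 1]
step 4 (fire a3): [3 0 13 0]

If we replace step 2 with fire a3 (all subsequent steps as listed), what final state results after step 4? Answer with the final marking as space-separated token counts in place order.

4 0 13 1

(re-executing from step 2 with the substitution; state before step 2: [7 0 4 4])
step 2 (fire a3): [6 0 7 3]
step 3 (fire a3): [5 0 10 2]
step 4 (fire a3): [4 0 13 1]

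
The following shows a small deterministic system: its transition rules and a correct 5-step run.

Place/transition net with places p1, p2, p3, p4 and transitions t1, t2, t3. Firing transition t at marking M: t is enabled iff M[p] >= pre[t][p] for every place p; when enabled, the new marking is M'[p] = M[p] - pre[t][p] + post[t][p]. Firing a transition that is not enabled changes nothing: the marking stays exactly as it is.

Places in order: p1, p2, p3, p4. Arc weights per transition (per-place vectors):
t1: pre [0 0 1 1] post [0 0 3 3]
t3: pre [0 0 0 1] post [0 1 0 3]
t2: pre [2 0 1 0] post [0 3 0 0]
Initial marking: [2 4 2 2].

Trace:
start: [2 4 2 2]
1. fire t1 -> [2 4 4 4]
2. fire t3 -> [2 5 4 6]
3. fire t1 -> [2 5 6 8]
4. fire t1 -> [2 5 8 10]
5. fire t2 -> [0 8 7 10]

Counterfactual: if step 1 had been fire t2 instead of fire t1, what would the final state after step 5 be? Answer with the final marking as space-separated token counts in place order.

(re-executing from step 1 with the substitution; state before step 1: [2 4 2 2])
1. fire t2 -> [0 7 1 2]
2. fire t3 -> [0 8 1 4]
3. fire t1 -> [0 8 3 6]
4. fire t1 -> [0 8 5 8]
5. fire t2 -> [0 8 5 8]

0 8 5 8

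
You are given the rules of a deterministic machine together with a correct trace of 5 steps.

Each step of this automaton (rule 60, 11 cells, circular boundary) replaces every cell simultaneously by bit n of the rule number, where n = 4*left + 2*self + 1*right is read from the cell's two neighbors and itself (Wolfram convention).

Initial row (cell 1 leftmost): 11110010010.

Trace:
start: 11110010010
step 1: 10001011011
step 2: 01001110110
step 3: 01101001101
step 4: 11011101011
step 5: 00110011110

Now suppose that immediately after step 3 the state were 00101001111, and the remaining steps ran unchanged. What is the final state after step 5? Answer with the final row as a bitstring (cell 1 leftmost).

11100011100

state after step 3 := 00101001111
step 4: 10111101000
step 5: 11100011100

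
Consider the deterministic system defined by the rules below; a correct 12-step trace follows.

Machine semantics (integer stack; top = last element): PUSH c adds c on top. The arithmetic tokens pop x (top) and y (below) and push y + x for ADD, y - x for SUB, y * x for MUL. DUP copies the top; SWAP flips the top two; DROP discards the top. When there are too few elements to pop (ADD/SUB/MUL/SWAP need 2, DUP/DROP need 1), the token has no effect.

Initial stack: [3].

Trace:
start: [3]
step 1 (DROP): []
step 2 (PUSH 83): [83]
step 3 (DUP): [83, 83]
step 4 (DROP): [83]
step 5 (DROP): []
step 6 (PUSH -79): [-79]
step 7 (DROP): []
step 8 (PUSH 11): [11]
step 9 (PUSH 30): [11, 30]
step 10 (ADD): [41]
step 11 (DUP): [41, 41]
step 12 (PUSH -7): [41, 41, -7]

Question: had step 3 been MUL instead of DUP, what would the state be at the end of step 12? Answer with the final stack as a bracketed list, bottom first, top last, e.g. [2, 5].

(re-executing from step 3 with the substitution; state before step 3: [83])
step 3 (MUL): [83]
step 4 (DROP): []
step 5 (DROP): []
step 6 (PUSH -79): [-79]
step 7 (DROP): []
step 8 (PUSH 11): [11]
step 9 (PUSH 30): [11, 30]
step 10 (ADD): [41]
step 11 (DUP): [41, 41]
step 12 (PUSH -7): [41, 41, -7]

[41, 41, -7]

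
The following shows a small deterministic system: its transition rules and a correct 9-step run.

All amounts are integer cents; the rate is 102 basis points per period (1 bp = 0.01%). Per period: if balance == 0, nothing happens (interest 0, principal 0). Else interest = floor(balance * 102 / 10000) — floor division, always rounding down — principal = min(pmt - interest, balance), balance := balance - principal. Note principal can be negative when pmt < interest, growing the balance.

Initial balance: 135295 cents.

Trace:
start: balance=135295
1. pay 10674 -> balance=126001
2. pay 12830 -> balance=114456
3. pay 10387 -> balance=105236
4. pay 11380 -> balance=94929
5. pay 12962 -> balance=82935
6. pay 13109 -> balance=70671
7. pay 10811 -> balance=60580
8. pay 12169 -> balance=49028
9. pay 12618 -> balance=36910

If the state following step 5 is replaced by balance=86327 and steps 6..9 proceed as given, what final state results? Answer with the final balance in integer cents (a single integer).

state after step 5 := balance=86327
6. pay 13109 -> balance=74098
7. pay 10811 -> balance=64042
8. pay 12169 -> balance=52526
9. pay 12618 -> balance=40443

40443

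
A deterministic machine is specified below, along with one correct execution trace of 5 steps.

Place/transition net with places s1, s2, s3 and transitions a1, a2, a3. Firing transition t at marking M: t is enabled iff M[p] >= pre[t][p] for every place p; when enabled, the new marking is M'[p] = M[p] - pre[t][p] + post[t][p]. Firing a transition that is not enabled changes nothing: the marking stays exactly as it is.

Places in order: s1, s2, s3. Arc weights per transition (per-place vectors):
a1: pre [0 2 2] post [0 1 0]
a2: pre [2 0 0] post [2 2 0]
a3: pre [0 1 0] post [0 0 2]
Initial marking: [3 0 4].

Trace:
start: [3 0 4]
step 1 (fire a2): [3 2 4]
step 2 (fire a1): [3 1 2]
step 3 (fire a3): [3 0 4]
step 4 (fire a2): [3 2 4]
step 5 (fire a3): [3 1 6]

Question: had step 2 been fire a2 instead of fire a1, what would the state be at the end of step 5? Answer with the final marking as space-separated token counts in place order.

3 4 8

(re-executing from step 2 with the substitution; state before step 2: [3 2 4])
step 2 (fire a2): [3 4 4]
step 3 (fire a3): [3 3 6]
step 4 (fire a2): [3 5 6]
step 5 (fire a3): [3 4 8]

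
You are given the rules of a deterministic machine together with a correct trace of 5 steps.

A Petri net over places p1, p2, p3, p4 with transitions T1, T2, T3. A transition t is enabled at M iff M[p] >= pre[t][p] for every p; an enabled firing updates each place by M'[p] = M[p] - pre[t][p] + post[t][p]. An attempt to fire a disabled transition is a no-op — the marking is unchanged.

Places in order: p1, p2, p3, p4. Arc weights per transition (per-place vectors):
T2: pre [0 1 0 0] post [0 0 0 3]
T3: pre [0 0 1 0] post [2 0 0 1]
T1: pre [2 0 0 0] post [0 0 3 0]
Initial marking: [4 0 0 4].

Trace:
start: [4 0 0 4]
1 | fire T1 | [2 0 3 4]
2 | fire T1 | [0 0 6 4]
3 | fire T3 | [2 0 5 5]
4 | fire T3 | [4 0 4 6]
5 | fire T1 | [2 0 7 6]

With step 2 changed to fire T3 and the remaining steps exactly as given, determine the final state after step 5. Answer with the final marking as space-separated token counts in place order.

(re-executing from step 2 with the substitution; state before step 2: [2 0 3 4])
2 | fire T3 | [4 0 2 5]
3 | fire T3 | [6 0 1 6]
4 | fire T3 | [8 0 0 7]
5 | fire T1 | [6 0 3 7]

6 0 3 7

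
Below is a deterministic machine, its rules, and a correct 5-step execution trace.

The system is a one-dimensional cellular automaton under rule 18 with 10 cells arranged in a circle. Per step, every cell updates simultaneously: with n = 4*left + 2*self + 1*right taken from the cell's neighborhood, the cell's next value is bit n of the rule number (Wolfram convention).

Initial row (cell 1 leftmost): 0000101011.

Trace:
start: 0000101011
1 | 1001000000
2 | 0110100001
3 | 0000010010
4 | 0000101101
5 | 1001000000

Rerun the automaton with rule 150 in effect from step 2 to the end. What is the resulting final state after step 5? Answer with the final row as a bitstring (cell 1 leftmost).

(re-executing steps 2..5 under rule 150; state before step 2: 1001000000)
2 | 1111100001
3 | 1111010010
4 | 0110011110
5 | 1001101101

1001101101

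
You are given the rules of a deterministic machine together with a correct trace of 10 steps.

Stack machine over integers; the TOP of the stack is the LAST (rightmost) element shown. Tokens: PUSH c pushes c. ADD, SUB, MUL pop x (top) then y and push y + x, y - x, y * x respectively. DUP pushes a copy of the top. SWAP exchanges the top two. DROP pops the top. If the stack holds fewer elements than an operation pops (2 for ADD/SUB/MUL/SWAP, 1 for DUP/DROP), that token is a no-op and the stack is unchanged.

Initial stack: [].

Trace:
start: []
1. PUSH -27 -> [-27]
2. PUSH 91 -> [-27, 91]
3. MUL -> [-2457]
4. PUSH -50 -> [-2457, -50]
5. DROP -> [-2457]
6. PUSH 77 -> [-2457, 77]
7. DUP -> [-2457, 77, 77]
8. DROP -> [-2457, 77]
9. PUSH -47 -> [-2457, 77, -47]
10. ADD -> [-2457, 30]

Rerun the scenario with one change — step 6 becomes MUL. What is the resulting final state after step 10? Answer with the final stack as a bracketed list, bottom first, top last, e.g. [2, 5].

[-2504]

(re-executing from step 6 with the substitution; state before step 6: [-2457])
6. MUL -> [-2457]
7. DUP -> [-2457, -2457]
8. DROP -> [-2457]
9. PUSH -47 -> [-2457, -47]
10. ADD -> [-2504]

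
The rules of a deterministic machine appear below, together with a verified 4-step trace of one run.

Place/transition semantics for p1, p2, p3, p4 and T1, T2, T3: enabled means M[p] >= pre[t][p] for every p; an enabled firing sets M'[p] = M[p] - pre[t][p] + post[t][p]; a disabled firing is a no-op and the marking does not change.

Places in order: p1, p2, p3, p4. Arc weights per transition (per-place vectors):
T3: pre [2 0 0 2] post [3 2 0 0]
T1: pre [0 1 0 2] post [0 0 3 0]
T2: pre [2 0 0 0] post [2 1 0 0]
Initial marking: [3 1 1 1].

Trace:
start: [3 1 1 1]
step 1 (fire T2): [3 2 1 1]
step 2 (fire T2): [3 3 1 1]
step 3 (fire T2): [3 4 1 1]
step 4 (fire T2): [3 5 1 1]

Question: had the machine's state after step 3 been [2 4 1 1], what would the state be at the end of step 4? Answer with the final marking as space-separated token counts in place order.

state after step 3 := [2 4 1 1]
step 4 (fire T2): [2 5 1 1]

2 5 1 1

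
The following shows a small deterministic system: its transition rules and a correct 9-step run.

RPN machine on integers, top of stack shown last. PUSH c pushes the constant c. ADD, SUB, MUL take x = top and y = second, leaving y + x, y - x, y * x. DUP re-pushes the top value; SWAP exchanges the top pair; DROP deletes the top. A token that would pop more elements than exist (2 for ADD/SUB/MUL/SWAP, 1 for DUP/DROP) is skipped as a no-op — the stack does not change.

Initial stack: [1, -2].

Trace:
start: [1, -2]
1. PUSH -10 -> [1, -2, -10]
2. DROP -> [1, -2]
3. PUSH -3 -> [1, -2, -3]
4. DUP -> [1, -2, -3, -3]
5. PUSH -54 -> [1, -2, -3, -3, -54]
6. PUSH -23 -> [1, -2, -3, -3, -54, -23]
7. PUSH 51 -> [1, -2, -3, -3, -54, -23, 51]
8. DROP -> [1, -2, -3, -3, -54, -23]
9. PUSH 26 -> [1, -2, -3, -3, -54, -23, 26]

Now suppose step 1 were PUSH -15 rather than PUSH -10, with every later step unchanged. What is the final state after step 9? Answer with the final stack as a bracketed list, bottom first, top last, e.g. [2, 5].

(re-executing from step 1 with the substitution; state before step 1: [1, -2])
1. PUSH -15 -> [1, -2, -15]
2. DROP -> [1, -2]
3. PUSH -3 -> [1, -2, -3]
4. DUP -> [1, -2, -3, -3]
5. PUSH -54 -> [1, -2, -3, -3, -54]
6. PUSH -23 -> [1, -2, -3, -3, -54, -23]
7. PUSH 51 -> [1, -2, -3, -3, -54, -23, 51]
8. DROP -> [1, -2, -3, -3, -54, -23]
9. PUSH 26 -> [1, -2, -3, -3, -54, -23, 26]

[1, -2, -3, -3, -54, -23, 26]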